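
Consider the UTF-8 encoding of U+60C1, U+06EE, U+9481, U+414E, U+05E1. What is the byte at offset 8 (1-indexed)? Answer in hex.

1-indexed offset 8 is 0-indexed offset 7.
U+60C1 → 3-byte form E6 83 81 at offsets 0–2.
U+06EE → 2-byte form DB AE at offsets 3–4.
U+9481 → 3-byte form E9 92 81 at offsets 5–7.
Offset 7 falls in char 3's range; it's byte 3 of E9 92 81 = 0x81.

0x81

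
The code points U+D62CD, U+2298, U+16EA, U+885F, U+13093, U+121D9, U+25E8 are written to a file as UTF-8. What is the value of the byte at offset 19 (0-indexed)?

U+D62CD → 4-byte form F3 96 8B 8D at offsets 0–3.
U+2298 → 3-byte form E2 8A 98 at offsets 4–6.
U+16EA → 3-byte form E1 9B AA at offsets 7–9.
U+885F → 3-byte form E8 A1 9F at offsets 10–12.
U+13093 → 4-byte form F0 93 82 93 at offsets 13–16.
U+121D9 → 4-byte form F0 92 87 99 at offsets 17–20.
Offset 19 falls in char 6's range; it's byte 3 of F0 92 87 99 = 0x87.

0x87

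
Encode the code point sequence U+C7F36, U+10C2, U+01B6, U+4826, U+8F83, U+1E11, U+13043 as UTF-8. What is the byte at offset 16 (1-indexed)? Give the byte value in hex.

0xE1

1-indexed offset 16 is 0-indexed offset 15.
U+C7F36 → 4-byte form F3 87 BC B6 at offsets 0–3.
U+10C2 → 3-byte form E1 83 82 at offsets 4–6.
U+01B6 → 2-byte form C6 B6 at offsets 7–8.
U+4826 → 3-byte form E4 A0 A6 at offsets 9–11.
U+8F83 → 3-byte form E8 BE 83 at offsets 12–14.
U+1E11 → 3-byte form E1 B8 91 at offsets 15–17.
Offset 15 falls in char 6's range; it's byte 1 of E1 B8 91 = 0xE1.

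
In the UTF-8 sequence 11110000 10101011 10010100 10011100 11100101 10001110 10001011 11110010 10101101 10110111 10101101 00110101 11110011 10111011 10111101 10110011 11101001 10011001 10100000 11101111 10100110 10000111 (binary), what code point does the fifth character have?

Offset 0: leading byte 0xF0 = 11110000 → 4-byte char #1 = F0 AB 94 9C.
Offset 4: leading byte 0xE5 = 11100101 → 3-byte char #2 = E5 8E 8B.
Offset 7: leading byte 0xF2 = 11110010 → 4-byte char #3 = F2 AD B7 AD.
Offset 11: leading byte 0x35 = 00110101 → 1-byte char #4 = 35.
Offset 12: leading byte 0xF3 = 11110011 → 4-byte char #5 = F3 BB BD B3.
Leading byte 0xF3 = 11110011 matches 11110xxx → 4-byte sequence.
Byte 1: 0xF3 = 11110011, payload 011 (3 bits).
Byte 2: 0xBB = 10111011 (10xxxxxx ✓), payload 111011.
Byte 3: 0xBD = 10111101 (10xxxxxx ✓), payload 111101.
Byte 4: 0xB3 = 10110011 (10xxxxxx ✓), payload 110011.
Concatenate: 011111011111101110011 = 0xFBF73 (21 bits → U+FBF73).

U+FBF73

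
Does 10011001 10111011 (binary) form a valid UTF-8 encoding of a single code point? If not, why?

Byte 0x99 = 10011001 has the form 10xxxxxx — a continuation byte — but there is no preceding leading byte.

invalid (continuation byte with no leading byte)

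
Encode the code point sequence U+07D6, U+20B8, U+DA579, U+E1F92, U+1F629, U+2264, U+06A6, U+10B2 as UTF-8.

U+07D6: 2-byte form → DF 96.
U+20B8: 3-byte form → E2 82 B8.
U+DA579: 4-byte form → F3 9A 95 B9.
U+E1F92: 4-byte form → F3 A1 BE 92.
U+1F629: 4-byte form → F0 9F 98 A9.
U+2264: 3-byte form → E2 89 A4.
U+06A6: 2-byte form → DA A6.
U+10B2: 3-byte form → E1 82 B2.
Concatenated (25 bytes): DF 96 E2 82 B8 F3 9A 95 B9 F3 A1 BE 92 F0 9F 98 A9 E2 89 A4 DA A6 E1 82 B2.

DF 96 E2 82 B8 F3 9A 95 B9 F3 A1 BE 92 F0 9F 98 A9 E2 89 A4 DA A6 E1 82 B2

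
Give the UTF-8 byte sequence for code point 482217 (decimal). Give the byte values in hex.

F1 B5 AE A9

U+75BA9 = 0x75BA9 = 482217 decimal. In range U+10000–U+10FFFF → 4-byte form: 11110xxx 10xxxxxx 10xxxxxx 10xxxxxx.
Binary (21 bits): 001110101101110101001.
Split 3+6+6+6: 001 | 110101 | 101110 | 101001.
Byte 1: 11110001 = 0xF1.
Byte 2: 10110101 = 0xB5.
Byte 3: 10101110 = 0xAE.
Byte 4: 10101001 = 0xA9.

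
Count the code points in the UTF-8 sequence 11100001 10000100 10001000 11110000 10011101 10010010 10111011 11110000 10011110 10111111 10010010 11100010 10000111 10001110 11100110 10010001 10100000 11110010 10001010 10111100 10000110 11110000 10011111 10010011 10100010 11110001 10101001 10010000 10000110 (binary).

Byte at offset 0: 0xE1 = 11100001 → 3-byte char (#1). Advance 3.
Byte at offset 3: 0xF0 = 11110000 → 4-byte char (#2). Advance 4.
Byte at offset 7: 0xF0 = 11110000 → 4-byte char (#3). Advance 4.
Byte at offset 11: 0xE2 = 11100010 → 3-byte char (#4). Advance 3.
Byte at offset 14: 0xE6 = 11100110 → 3-byte char (#5). Advance 3.
Byte at offset 17: 0xF2 = 11110010 → 4-byte char (#6). Advance 4.
Byte at offset 21: 0xF0 = 11110000 → 4-byte char (#7). Advance 4.
Byte at offset 25: 0xF1 = 11110001 → 4-byte char (#8). Advance 4.
Reached end at offset 29 after 8 code points.

8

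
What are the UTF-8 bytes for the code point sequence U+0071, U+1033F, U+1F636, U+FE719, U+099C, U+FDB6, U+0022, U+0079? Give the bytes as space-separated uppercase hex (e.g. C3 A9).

U+0071: 1-byte form → 71.
U+1033F: 4-byte form → F0 90 8C BF.
U+1F636: 4-byte form → F0 9F 98 B6.
U+FE719: 4-byte form → F3 BE 9C 99.
U+099C: 3-byte form → E0 A6 9C.
U+FDB6: 3-byte form → EF B6 B6.
U+0022: 1-byte form → 22.
U+0079: 1-byte form → 79.
Concatenated (21 bytes): 71 F0 90 8C BF F0 9F 98 B6 F3 BE 9C 99 E0 A6 9C EF B6 B6 22 79.

71 F0 90 8C BF F0 9F 98 B6 F3 BE 9C 99 E0 A6 9C EF B6 B6 22 79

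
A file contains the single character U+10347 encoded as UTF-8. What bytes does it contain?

F0 90 8D 87

U+10347 = 0x10347 = 66375 decimal. In range U+10000–U+10FFFF → 4-byte form: 11110xxx 10xxxxxx 10xxxxxx 10xxxxxx.
Binary (21 bits): 000010000001101000111.
Split 3+6+6+6: 000 | 010000 | 001101 | 000111.
Byte 1: 11110000 = 0xF0.
Byte 2: 10010000 = 0x90.
Byte 3: 10001101 = 0x8D.
Byte 4: 10000111 = 0x87.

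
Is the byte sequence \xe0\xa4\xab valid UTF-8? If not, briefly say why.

valid

Leading byte 0xE0 = 11100000 → 3-byte form.
Continuation bytes 0xA4=10100100, 0xAB=10101011 all match 10xxxxxx.
Decoded value 0x92B is ≥ 0x800 (shortest form) and not a surrogate.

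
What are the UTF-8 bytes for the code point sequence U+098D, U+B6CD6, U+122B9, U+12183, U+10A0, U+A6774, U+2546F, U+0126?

U+098D: 3-byte form → E0 A6 8D.
U+B6CD6: 4-byte form → F2 B6 B3 96.
U+122B9: 4-byte form → F0 92 8A B9.
U+12183: 4-byte form → F0 92 86 83.
U+10A0: 3-byte form → E1 82 A0.
U+A6774: 4-byte form → F2 A6 9D B4.
U+2546F: 4-byte form → F0 A5 91 AF.
U+0126: 2-byte form → C4 A6.
Concatenated (28 bytes): E0 A6 8D F2 B6 B3 96 F0 92 8A B9 F0 92 86 83 E1 82 A0 F2 A6 9D B4 F0 A5 91 AF C4 A6.

E0 A6 8D F2 B6 B3 96 F0 92 8A B9 F0 92 86 83 E1 82 A0 F2 A6 9D B4 F0 A5 91 AF C4 A6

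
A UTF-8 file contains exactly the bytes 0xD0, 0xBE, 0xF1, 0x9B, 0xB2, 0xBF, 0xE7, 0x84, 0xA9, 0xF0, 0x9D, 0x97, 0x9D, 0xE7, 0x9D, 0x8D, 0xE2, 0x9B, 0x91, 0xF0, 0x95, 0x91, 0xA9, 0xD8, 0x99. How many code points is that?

8

Byte at offset 0: 0xD0 = 11010000 → 2-byte char (#1). Advance 2.
Byte at offset 2: 0xF1 = 11110001 → 4-byte char (#2). Advance 4.
Byte at offset 6: 0xE7 = 11100111 → 3-byte char (#3). Advance 3.
Byte at offset 9: 0xF0 = 11110000 → 4-byte char (#4). Advance 4.
Byte at offset 13: 0xE7 = 11100111 → 3-byte char (#5). Advance 3.
Byte at offset 16: 0xE2 = 11100010 → 3-byte char (#6). Advance 3.
Byte at offset 19: 0xF0 = 11110000 → 4-byte char (#7). Advance 4.
Byte at offset 23: 0xD8 = 11011000 → 2-byte char (#8). Advance 2.
Reached end at offset 25 after 8 code points.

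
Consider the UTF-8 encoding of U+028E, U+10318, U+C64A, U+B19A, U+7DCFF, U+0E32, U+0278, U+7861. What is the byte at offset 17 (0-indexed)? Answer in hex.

U+028E → 2-byte form CA 8E at offsets 0–1.
U+10318 → 4-byte form F0 90 8C 98 at offsets 2–5.
U+C64A → 3-byte form EC 99 8A at offsets 6–8.
U+B19A → 3-byte form EB 86 9A at offsets 9–11.
U+7DCFF → 4-byte form F1 BD B3 BF at offsets 12–15.
U+0E32 → 3-byte form E0 B8 B2 at offsets 16–18.
Offset 17 falls in char 6's range; it's byte 2 of E0 B8 B2 = 0xB8.

0xB8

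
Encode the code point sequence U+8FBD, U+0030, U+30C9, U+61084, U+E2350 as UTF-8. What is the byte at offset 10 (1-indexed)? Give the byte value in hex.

1-indexed offset 10 is 0-indexed offset 9.
U+8FBD → 3-byte form E8 BE BD at offsets 0–2.
U+0030 → 1-byte form 30 at offsets 3–3.
U+30C9 → 3-byte form E3 83 89 at offsets 4–6.
U+61084 → 4-byte form F1 A1 82 84 at offsets 7–10.
Offset 9 falls in char 4's range; it's byte 3 of F1 A1 82 84 = 0x82.

0x82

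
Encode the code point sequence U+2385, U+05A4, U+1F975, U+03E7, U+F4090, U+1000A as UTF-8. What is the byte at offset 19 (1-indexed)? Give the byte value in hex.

0x8A

1-indexed offset 19 is 0-indexed offset 18.
U+2385 → 3-byte form E2 8E 85 at offsets 0–2.
U+05A4 → 2-byte form D6 A4 at offsets 3–4.
U+1F975 → 4-byte form F0 9F A5 B5 at offsets 5–8.
U+03E7 → 2-byte form CF A7 at offsets 9–10.
U+F4090 → 4-byte form F3 B4 82 90 at offsets 11–14.
U+1000A → 4-byte form F0 90 80 8A at offsets 15–18.
Offset 18 falls in char 6's range; it's byte 4 of F0 90 80 8A = 0x8A.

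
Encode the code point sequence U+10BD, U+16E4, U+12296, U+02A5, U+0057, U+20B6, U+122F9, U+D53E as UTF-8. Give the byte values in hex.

E1 82 BD E1 9B A4 F0 92 8A 96 CA A5 57 E2 82 B6 F0 92 8B B9 ED 94 BE

U+10BD: 3-byte form → E1 82 BD.
U+16E4: 3-byte form → E1 9B A4.
U+12296: 4-byte form → F0 92 8A 96.
U+02A5: 2-byte form → CA A5.
U+0057: 1-byte form → 57.
U+20B6: 3-byte form → E2 82 B6.
U+122F9: 4-byte form → F0 92 8B B9.
U+D53E: 3-byte form → ED 94 BE.
Concatenated (23 bytes): E1 82 BD E1 9B A4 F0 92 8A 96 CA A5 57 E2 82 B6 F0 92 8B B9 ED 94 BE.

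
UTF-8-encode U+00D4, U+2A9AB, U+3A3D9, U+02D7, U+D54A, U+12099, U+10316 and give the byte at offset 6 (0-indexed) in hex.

0xF0

U+00D4 → 2-byte form C3 94 at offsets 0–1.
U+2A9AB → 4-byte form F0 AA A6 AB at offsets 2–5.
U+3A3D9 → 4-byte form F0 BA 8F 99 at offsets 6–9.
Offset 6 falls in char 3's range; it's byte 1 of F0 BA 8F 99 = 0xF0.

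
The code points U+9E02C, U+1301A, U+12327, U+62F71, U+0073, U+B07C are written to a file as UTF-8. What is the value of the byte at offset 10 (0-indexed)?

0x8C

U+9E02C → 4-byte form F2 9E 80 AC at offsets 0–3.
U+1301A → 4-byte form F0 93 80 9A at offsets 4–7.
U+12327 → 4-byte form F0 92 8C A7 at offsets 8–11.
Offset 10 falls in char 3's range; it's byte 3 of F0 92 8C A7 = 0x8C.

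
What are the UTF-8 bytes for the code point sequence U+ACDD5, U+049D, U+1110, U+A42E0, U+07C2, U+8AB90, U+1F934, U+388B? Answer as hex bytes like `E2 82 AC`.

F2 AC B7 95 D2 9D E1 84 90 F2 A4 8B A0 DF 82 F2 8A AE 90 F0 9F A4 B4 E3 A2 8B

U+ACDD5: 4-byte form → F2 AC B7 95.
U+049D: 2-byte form → D2 9D.
U+1110: 3-byte form → E1 84 90.
U+A42E0: 4-byte form → F2 A4 8B A0.
U+07C2: 2-byte form → DF 82.
U+8AB90: 4-byte form → F2 8A AE 90.
U+1F934: 4-byte form → F0 9F A4 B4.
U+388B: 3-byte form → E3 A2 8B.
Concatenated (26 bytes): F2 AC B7 95 D2 9D E1 84 90 F2 A4 8B A0 DF 82 F2 8A AE 90 F0 9F A4 B4 E3 A2 8B.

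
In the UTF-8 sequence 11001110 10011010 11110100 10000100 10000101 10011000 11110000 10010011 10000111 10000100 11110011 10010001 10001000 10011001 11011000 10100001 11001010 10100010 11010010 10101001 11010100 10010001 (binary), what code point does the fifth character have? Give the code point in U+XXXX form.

U+0621

Offset 0: leading byte 0xCE = 11001110 → 2-byte char #1 = CE 9A.
Offset 2: leading byte 0xF4 = 11110100 → 4-byte char #2 = F4 84 85 98.
Offset 6: leading byte 0xF0 = 11110000 → 4-byte char #3 = F0 93 87 84.
Offset 10: leading byte 0xF3 = 11110011 → 4-byte char #4 = F3 91 88 99.
Offset 14: leading byte 0xD8 = 11011000 → 2-byte char #5 = D8 A1.
Leading byte 0xD8 = 11011000 matches 110xxxxx → 2-byte sequence.
Byte 1: 0xD8 = 11011000, payload 11000 (5 bits).
Byte 2: 0xA1 = 10100001 (10xxxxxx ✓), payload 100001.
Concatenate: 11000100001 = 0x621 (11 bits → U+0621).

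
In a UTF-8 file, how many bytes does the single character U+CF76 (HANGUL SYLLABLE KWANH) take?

U+CF76 = 0xCF76. UTF-8 uses 1 byte below 0x80, 2 below 0x800, 3 below 0x10000, 4 up to 0x10FFFF. 0xCF76 is in U+0800–U+FFFF → 3 bytes.

3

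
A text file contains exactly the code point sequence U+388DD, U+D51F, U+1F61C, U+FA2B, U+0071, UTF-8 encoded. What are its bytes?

F0 B8 A3 9D ED 94 9F F0 9F 98 9C EF A8 AB 71

U+388DD: 4-byte form → F0 B8 A3 9D.
U+D51F: 3-byte form → ED 94 9F.
U+1F61C: 4-byte form → F0 9F 98 9C.
U+FA2B: 3-byte form → EF A8 AB.
U+0071: 1-byte form → 71.
Concatenated (15 bytes): F0 B8 A3 9D ED 94 9F F0 9F 98 9C EF A8 AB 71.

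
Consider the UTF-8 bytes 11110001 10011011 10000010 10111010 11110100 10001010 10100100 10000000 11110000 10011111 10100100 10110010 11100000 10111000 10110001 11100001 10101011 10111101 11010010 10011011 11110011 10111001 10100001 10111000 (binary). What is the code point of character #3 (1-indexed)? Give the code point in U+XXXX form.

U+1F932

Offset 0: leading byte 0xF1 = 11110001 → 4-byte char #1 = F1 9B 82 BA.
Offset 4: leading byte 0xF4 = 11110100 → 4-byte char #2 = F4 8A A4 80.
Offset 8: leading byte 0xF0 = 11110000 → 4-byte char #3 = F0 9F A4 B2.
Leading byte 0xF0 = 11110000 matches 11110xxx → 4-byte sequence.
Byte 1: 0xF0 = 11110000, payload 000 (3 bits).
Byte 2: 0x9F = 10011111 (10xxxxxx ✓), payload 011111.
Byte 3: 0xA4 = 10100100 (10xxxxxx ✓), payload 100100.
Byte 4: 0xB2 = 10110010 (10xxxxxx ✓), payload 110010.
Concatenate: 000011111100100110010 = 0x1F932 (21 bits → U+1F932).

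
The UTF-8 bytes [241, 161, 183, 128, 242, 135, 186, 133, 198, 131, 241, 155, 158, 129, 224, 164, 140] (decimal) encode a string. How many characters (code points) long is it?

5

Byte at offset 0: 0xF1 = 11110001 → 4-byte char (#1). Advance 4.
Byte at offset 4: 0xF2 = 11110010 → 4-byte char (#2). Advance 4.
Byte at offset 8: 0xC6 = 11000110 → 2-byte char (#3). Advance 2.
Byte at offset 10: 0xF1 = 11110001 → 4-byte char (#4). Advance 4.
Byte at offset 14: 0xE0 = 11100000 → 3-byte char (#5). Advance 3.
Reached end at offset 17 after 5 code points.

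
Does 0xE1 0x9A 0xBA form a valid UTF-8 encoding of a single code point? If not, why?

valid

Leading byte 0xE1 = 11100001 → 3-byte form.
Continuation bytes 0x9A=10011010, 0xBA=10111010 all match 10xxxxxx.
Decoded value 0x16BA is ≥ 0x800 (shortest form) and not a surrogate.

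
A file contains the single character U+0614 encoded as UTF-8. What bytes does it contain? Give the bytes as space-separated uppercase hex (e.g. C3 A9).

D8 94

U+0614 = 0x614 = 1556 decimal. In range U+0080–U+07FF → 2-byte form: 110xxxxx 10xxxxxx.
Binary (11 bits): 11000010100.
Split 5+6: 11000 | 010100.
Byte 1: 11011000 = 0xD8.
Byte 2: 10010100 = 0x94.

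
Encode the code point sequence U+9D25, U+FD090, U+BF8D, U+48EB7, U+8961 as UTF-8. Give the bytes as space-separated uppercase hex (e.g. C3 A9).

E9 B4 A5 F3 BD 82 90 EB BE 8D F1 88 BA B7 E8 A5 A1

U+9D25: 3-byte form → E9 B4 A5.
U+FD090: 4-byte form → F3 BD 82 90.
U+BF8D: 3-byte form → EB BE 8D.
U+48EB7: 4-byte form → F1 88 BA B7.
U+8961: 3-byte form → E8 A5 A1.
Concatenated (17 bytes): E9 B4 A5 F3 BD 82 90 EB BE 8D F1 88 BA B7 E8 A5 A1.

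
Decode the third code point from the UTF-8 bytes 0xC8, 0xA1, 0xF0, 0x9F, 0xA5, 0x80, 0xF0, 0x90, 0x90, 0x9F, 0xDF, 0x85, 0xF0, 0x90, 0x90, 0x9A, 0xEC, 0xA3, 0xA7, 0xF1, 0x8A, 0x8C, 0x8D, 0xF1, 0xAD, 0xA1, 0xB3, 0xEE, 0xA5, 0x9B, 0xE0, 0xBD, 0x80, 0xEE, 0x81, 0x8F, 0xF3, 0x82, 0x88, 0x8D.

U+1041F

Offset 0: leading byte 0xC8 = 11001000 → 2-byte char #1 = C8 A1.
Offset 2: leading byte 0xF0 = 11110000 → 4-byte char #2 = F0 9F A5 80.
Offset 6: leading byte 0xF0 = 11110000 → 4-byte char #3 = F0 90 90 9F.
Leading byte 0xF0 = 11110000 matches 11110xxx → 4-byte sequence.
Byte 1: 0xF0 = 11110000, payload 000 (3 bits).
Byte 2: 0x90 = 10010000 (10xxxxxx ✓), payload 010000.
Byte 3: 0x90 = 10010000 (10xxxxxx ✓), payload 010000.
Byte 4: 0x9F = 10011111 (10xxxxxx ✓), payload 011111.
Concatenate: 000010000010000011111 = 0x1041F (21 bits → U+1041F).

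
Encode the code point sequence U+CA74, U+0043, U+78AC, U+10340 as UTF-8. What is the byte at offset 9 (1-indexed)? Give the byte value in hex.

0x90

1-indexed offset 9 is 0-indexed offset 8.
U+CA74 → 3-byte form EC A9 B4 at offsets 0–2.
U+0043 → 1-byte form 43 at offsets 3–3.
U+78AC → 3-byte form E7 A2 AC at offsets 4–6.
U+10340 → 4-byte form F0 90 8D 80 at offsets 7–10.
Offset 8 falls in char 4's range; it's byte 2 of F0 90 8D 80 = 0x90.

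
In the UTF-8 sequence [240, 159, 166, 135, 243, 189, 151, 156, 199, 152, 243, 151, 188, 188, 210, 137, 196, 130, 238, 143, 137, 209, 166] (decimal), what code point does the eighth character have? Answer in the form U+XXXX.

Offset 0: leading byte 0xF0 = 11110000 → 4-byte char #1 = F0 9F A6 87.
Offset 4: leading byte 0xF3 = 11110011 → 4-byte char #2 = F3 BD 97 9C.
Offset 8: leading byte 0xC7 = 11000111 → 2-byte char #3 = C7 98.
Offset 10: leading byte 0xF3 = 11110011 → 4-byte char #4 = F3 97 BC BC.
Offset 14: leading byte 0xD2 = 11010010 → 2-byte char #5 = D2 89.
Offset 16: leading byte 0xC4 = 11000100 → 2-byte char #6 = C4 82.
Offset 18: leading byte 0xEE = 11101110 → 3-byte char #7 = EE 8F 89.
Offset 21: leading byte 0xD1 = 11010001 → 2-byte char #8 = D1 A6.
Leading byte 0xD1 = 11010001 matches 110xxxxx → 2-byte sequence.
Byte 1: 0xD1 = 11010001, payload 10001 (5 bits).
Byte 2: 0xA6 = 10100110 (10xxxxxx ✓), payload 100110.
Concatenate: 10001100110 = 0x466 (11 bits → U+0466).

U+0466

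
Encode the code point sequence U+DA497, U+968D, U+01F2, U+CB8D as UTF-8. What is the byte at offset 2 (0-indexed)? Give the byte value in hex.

U+DA497 → 4-byte form F3 9A 92 97 at offsets 0–3.
Offset 2 falls in char 1's range; it's byte 3 of F3 9A 92 97 = 0x92.

0x92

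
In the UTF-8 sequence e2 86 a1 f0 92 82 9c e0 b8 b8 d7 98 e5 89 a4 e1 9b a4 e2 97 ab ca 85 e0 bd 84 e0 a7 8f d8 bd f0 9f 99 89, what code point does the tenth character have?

U+09CF

Offset 0: leading byte 0xE2 = 11100010 → 3-byte char #1 = E2 86 A1.
Offset 3: leading byte 0xF0 = 11110000 → 4-byte char #2 = F0 92 82 9C.
Offset 7: leading byte 0xE0 = 11100000 → 3-byte char #3 = E0 B8 B8.
Offset 10: leading byte 0xD7 = 11010111 → 2-byte char #4 = D7 98.
Offset 12: leading byte 0xE5 = 11100101 → 3-byte char #5 = E5 89 A4.
Offset 15: leading byte 0xE1 = 11100001 → 3-byte char #6 = E1 9B A4.
Offset 18: leading byte 0xE2 = 11100010 → 3-byte char #7 = E2 97 AB.
Offset 21: leading byte 0xCA = 11001010 → 2-byte char #8 = CA 85.
Offset 23: leading byte 0xE0 = 11100000 → 3-byte char #9 = E0 BD 84.
Offset 26: leading byte 0xE0 = 11100000 → 3-byte char #10 = E0 A7 8F.
Leading byte 0xE0 = 11100000 matches 1110xxxx → 3-byte sequence.
Byte 1: 0xE0 = 11100000, payload 0000 (4 bits).
Byte 2: 0xA7 = 10100111 (10xxxxxx ✓), payload 100111.
Byte 3: 0x8F = 10001111 (10xxxxxx ✓), payload 001111.
Concatenate: 0000100111001111 = 0x9CF (16 bits → U+09CF).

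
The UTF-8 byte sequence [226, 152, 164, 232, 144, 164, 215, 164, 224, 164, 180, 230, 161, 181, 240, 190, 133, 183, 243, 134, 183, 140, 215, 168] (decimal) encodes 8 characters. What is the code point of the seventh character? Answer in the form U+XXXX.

U+C6DCC

Offset 0: leading byte 0xE2 = 11100010 → 3-byte char #1 = E2 98 A4.
Offset 3: leading byte 0xE8 = 11101000 → 3-byte char #2 = E8 90 A4.
Offset 6: leading byte 0xD7 = 11010111 → 2-byte char #3 = D7 A4.
Offset 8: leading byte 0xE0 = 11100000 → 3-byte char #4 = E0 A4 B4.
Offset 11: leading byte 0xE6 = 11100110 → 3-byte char #5 = E6 A1 B5.
Offset 14: leading byte 0xF0 = 11110000 → 4-byte char #6 = F0 BE 85 B7.
Offset 18: leading byte 0xF3 = 11110011 → 4-byte char #7 = F3 86 B7 8C.
Leading byte 0xF3 = 11110011 matches 11110xxx → 4-byte sequence.
Byte 1: 0xF3 = 11110011, payload 011 (3 bits).
Byte 2: 0x86 = 10000110 (10xxxxxx ✓), payload 000110.
Byte 3: 0xB7 = 10110111 (10xxxxxx ✓), payload 110111.
Byte 4: 0x8C = 10001100 (10xxxxxx ✓), payload 001100.
Concatenate: 011000110110111001100 = 0xC6DCC (21 bits → U+C6DCC).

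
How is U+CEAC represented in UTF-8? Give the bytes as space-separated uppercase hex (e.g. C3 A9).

EC BA AC

U+CEAC = 0xCEAC = 52908 decimal. In range U+0800–U+FFFF → 3-byte form: 1110xxxx 10xxxxxx 10xxxxxx.
Binary (16 bits): 1100111010101100.
Split 4+6+6: 1100 | 111010 | 101100.
Byte 1: 11101100 = 0xEC.
Byte 2: 10111010 = 0xBA.
Byte 3: 10101100 = 0xAC.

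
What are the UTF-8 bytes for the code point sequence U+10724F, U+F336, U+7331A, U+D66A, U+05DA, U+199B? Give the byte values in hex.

U+10724F: 4-byte form → F4 87 89 8F.
U+F336: 3-byte form → EF 8C B6.
U+7331A: 4-byte form → F1 B3 8C 9A.
U+D66A: 3-byte form → ED 99 AA.
U+05DA: 2-byte form → D7 9A.
U+199B: 3-byte form → E1 A6 9B.
Concatenated (19 bytes): F4 87 89 8F EF 8C B6 F1 B3 8C 9A ED 99 AA D7 9A E1 A6 9B.

F4 87 89 8F EF 8C B6 F1 B3 8C 9A ED 99 AA D7 9A E1 A6 9B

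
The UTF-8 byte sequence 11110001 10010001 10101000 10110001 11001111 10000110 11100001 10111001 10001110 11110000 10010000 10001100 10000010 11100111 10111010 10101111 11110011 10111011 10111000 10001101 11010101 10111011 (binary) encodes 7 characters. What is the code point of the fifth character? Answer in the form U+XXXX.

Offset 0: leading byte 0xF1 = 11110001 → 4-byte char #1 = F1 91 A8 B1.
Offset 4: leading byte 0xCF = 11001111 → 2-byte char #2 = CF 86.
Offset 6: leading byte 0xE1 = 11100001 → 3-byte char #3 = E1 B9 8E.
Offset 9: leading byte 0xF0 = 11110000 → 4-byte char #4 = F0 90 8C 82.
Offset 13: leading byte 0xE7 = 11100111 → 3-byte char #5 = E7 BA AF.
Leading byte 0xE7 = 11100111 matches 1110xxxx → 3-byte sequence.
Byte 1: 0xE7 = 11100111, payload 0111 (4 bits).
Byte 2: 0xBA = 10111010 (10xxxxxx ✓), payload 111010.
Byte 3: 0xAF = 10101111 (10xxxxxx ✓), payload 101111.
Concatenate: 0111111010101111 = 0x7EAF (16 bits → U+7EAF).

U+7EAF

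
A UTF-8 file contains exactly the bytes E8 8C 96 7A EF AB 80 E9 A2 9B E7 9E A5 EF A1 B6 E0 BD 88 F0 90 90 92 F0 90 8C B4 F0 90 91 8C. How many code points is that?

Byte at offset 0: 0xE8 = 11101000 → 3-byte char (#1). Advance 3.
Byte at offset 3: 0x7A = 01111010 → 1-byte char (#2). Advance 1.
Byte at offset 4: 0xEF = 11101111 → 3-byte char (#3). Advance 3.
Byte at offset 7: 0xE9 = 11101001 → 3-byte char (#4). Advance 3.
Byte at offset 10: 0xE7 = 11100111 → 3-byte char (#5). Advance 3.
Byte at offset 13: 0xEF = 11101111 → 3-byte char (#6). Advance 3.
Byte at offset 16: 0xE0 = 11100000 → 3-byte char (#7). Advance 3.
Byte at offset 19: 0xF0 = 11110000 → 4-byte char (#8). Advance 4.
Byte at offset 23: 0xF0 = 11110000 → 4-byte char (#9). Advance 4.
Byte at offset 27: 0xF0 = 11110000 → 4-byte char (#10). Advance 4.
Reached end at offset 31 after 10 code points.

10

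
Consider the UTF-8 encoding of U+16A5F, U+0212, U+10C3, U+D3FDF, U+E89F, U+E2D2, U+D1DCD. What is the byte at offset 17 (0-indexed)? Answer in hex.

U+16A5F → 4-byte form F0 96 A9 9F at offsets 0–3.
U+0212 → 2-byte form C8 92 at offsets 4–5.
U+10C3 → 3-byte form E1 83 83 at offsets 6–8.
U+D3FDF → 4-byte form F3 93 BF 9F at offsets 9–12.
U+E89F → 3-byte form EE A2 9F at offsets 13–15.
U+E2D2 → 3-byte form EE 8B 92 at offsets 16–18.
Offset 17 falls in char 6's range; it's byte 2 of EE 8B 92 = 0x8B.

0x8B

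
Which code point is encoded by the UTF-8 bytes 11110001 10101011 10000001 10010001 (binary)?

Leading byte 0xF1 = 11110001 matches 11110xxx → 4-byte sequence.
Byte 1: 0xF1 = 11110001, payload 001 (3 bits).
Byte 2: 0xAB = 10101011 (10xxxxxx ✓), payload 101011.
Byte 3: 0x81 = 10000001 (10xxxxxx ✓), payload 000001.
Byte 4: 0x91 = 10010001 (10xxxxxx ✓), payload 010001.
Concatenate: 001101011000001010001 = 0x6B051 (21 bits → U+6B051).

U+6B051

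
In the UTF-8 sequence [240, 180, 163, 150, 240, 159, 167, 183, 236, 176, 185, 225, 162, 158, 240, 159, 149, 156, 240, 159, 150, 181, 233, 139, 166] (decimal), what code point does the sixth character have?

U+1F5B5

Offset 0: leading byte 0xF0 = 11110000 → 4-byte char #1 = F0 B4 A3 96.
Offset 4: leading byte 0xF0 = 11110000 → 4-byte char #2 = F0 9F A7 B7.
Offset 8: leading byte 0xEC = 11101100 → 3-byte char #3 = EC B0 B9.
Offset 11: leading byte 0xE1 = 11100001 → 3-byte char #4 = E1 A2 9E.
Offset 14: leading byte 0xF0 = 11110000 → 4-byte char #5 = F0 9F 95 9C.
Offset 18: leading byte 0xF0 = 11110000 → 4-byte char #6 = F0 9F 96 B5.
Leading byte 0xF0 = 11110000 matches 11110xxx → 4-byte sequence.
Byte 1: 0xF0 = 11110000, payload 000 (3 bits).
Byte 2: 0x9F = 10011111 (10xxxxxx ✓), payload 011111.
Byte 3: 0x96 = 10010110 (10xxxxxx ✓), payload 010110.
Byte 4: 0xB5 = 10110101 (10xxxxxx ✓), payload 110101.
Concatenate: 000011111010110110101 = 0x1F5B5 (21 bits → U+1F5B5).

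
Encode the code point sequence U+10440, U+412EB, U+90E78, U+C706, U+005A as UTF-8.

U+10440: 4-byte form → F0 90 91 80.
U+412EB: 4-byte form → F1 81 8B AB.
U+90E78: 4-byte form → F2 90 B9 B8.
U+C706: 3-byte form → EC 9C 86.
U+005A: 1-byte form → 5A.
Concatenated (16 bytes): F0 90 91 80 F1 81 8B AB F2 90 B9 B8 EC 9C 86 5A.

F0 90 91 80 F1 81 8B AB F2 90 B9 B8 EC 9C 86 5A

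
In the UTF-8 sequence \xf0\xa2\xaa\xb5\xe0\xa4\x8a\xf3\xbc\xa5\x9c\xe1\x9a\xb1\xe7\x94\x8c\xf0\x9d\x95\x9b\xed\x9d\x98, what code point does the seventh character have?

U+D758

Offset 0: leading byte 0xF0 = 11110000 → 4-byte char #1 = F0 A2 AA B5.
Offset 4: leading byte 0xE0 = 11100000 → 3-byte char #2 = E0 A4 8A.
Offset 7: leading byte 0xF3 = 11110011 → 4-byte char #3 = F3 BC A5 9C.
Offset 11: leading byte 0xE1 = 11100001 → 3-byte char #4 = E1 9A B1.
Offset 14: leading byte 0xE7 = 11100111 → 3-byte char #5 = E7 94 8C.
Offset 17: leading byte 0xF0 = 11110000 → 4-byte char #6 = F0 9D 95 9B.
Offset 21: leading byte 0xED = 11101101 → 3-byte char #7 = ED 9D 98.
Leading byte 0xED = 11101101 matches 1110xxxx → 3-byte sequence.
Byte 1: 0xED = 11101101, payload 1101 (4 bits).
Byte 2: 0x9D = 10011101 (10xxxxxx ✓), payload 011101.
Byte 3: 0x98 = 10011000 (10xxxxxx ✓), payload 011000.
Concatenate: 1101011101011000 = 0xD758 (16 bits → U+D758).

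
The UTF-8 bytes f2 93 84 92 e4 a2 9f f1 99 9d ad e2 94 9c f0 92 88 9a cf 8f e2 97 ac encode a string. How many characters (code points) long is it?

7

Byte at offset 0: 0xF2 = 11110010 → 4-byte char (#1). Advance 4.
Byte at offset 4: 0xE4 = 11100100 → 3-byte char (#2). Advance 3.
Byte at offset 7: 0xF1 = 11110001 → 4-byte char (#3). Advance 4.
Byte at offset 11: 0xE2 = 11100010 → 3-byte char (#4). Advance 3.
Byte at offset 14: 0xF0 = 11110000 → 4-byte char (#5). Advance 4.
Byte at offset 18: 0xCF = 11001111 → 2-byte char (#6). Advance 2.
Byte at offset 20: 0xE2 = 11100010 → 3-byte char (#7). Advance 3.
Reached end at offset 23 after 7 code points.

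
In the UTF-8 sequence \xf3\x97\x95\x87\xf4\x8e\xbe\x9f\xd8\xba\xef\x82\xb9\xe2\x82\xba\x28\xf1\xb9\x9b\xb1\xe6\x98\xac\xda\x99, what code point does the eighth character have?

Offset 0: leading byte 0xF3 = 11110011 → 4-byte char #1 = F3 97 95 87.
Offset 4: leading byte 0xF4 = 11110100 → 4-byte char #2 = F4 8E BE 9F.
Offset 8: leading byte 0xD8 = 11011000 → 2-byte char #3 = D8 BA.
Offset 10: leading byte 0xEF = 11101111 → 3-byte char #4 = EF 82 B9.
Offset 13: leading byte 0xE2 = 11100010 → 3-byte char #5 = E2 82 BA.
Offset 16: leading byte 0x28 = 00101000 → 1-byte char #6 = 28.
Offset 17: leading byte 0xF1 = 11110001 → 4-byte char #7 = F1 B9 9B B1.
Offset 21: leading byte 0xE6 = 11100110 → 3-byte char #8 = E6 98 AC.
Leading byte 0xE6 = 11100110 matches 1110xxxx → 3-byte sequence.
Byte 1: 0xE6 = 11100110, payload 0110 (4 bits).
Byte 2: 0x98 = 10011000 (10xxxxxx ✓), payload 011000.
Byte 3: 0xAC = 10101100 (10xxxxxx ✓), payload 101100.
Concatenate: 0110011000101100 = 0x662C (16 bits → U+662C).

U+662C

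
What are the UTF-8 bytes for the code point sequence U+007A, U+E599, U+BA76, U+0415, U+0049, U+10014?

U+007A: 1-byte form → 7A.
U+E599: 3-byte form → EE 96 99.
U+BA76: 3-byte form → EB A9 B6.
U+0415: 2-byte form → D0 95.
U+0049: 1-byte form → 49.
U+10014: 4-byte form → F0 90 80 94.
Concatenated (14 bytes): 7A EE 96 99 EB A9 B6 D0 95 49 F0 90 80 94.

7A EE 96 99 EB A9 B6 D0 95 49 F0 90 80 94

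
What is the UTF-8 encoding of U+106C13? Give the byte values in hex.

F4 86 B0 93

U+106C13 = 0x106C13 = 1076243 decimal. In range U+10000–U+10FFFF → 4-byte form: 11110xxx 10xxxxxx 10xxxxxx 10xxxxxx.
Binary (21 bits): 100000110110000010011.
Split 3+6+6+6: 100 | 000110 | 110000 | 010011.
Byte 1: 11110100 = 0xF4.
Byte 2: 10000110 = 0x86.
Byte 3: 10110000 = 0xB0.
Byte 4: 10010011 = 0x93.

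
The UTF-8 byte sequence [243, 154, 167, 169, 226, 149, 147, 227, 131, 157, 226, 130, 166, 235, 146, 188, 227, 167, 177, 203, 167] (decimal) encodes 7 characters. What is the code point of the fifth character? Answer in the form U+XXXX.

U+B4BC

Offset 0: leading byte 0xF3 = 11110011 → 4-byte char #1 = F3 9A A7 A9.
Offset 4: leading byte 0xE2 = 11100010 → 3-byte char #2 = E2 95 93.
Offset 7: leading byte 0xE3 = 11100011 → 3-byte char #3 = E3 83 9D.
Offset 10: leading byte 0xE2 = 11100010 → 3-byte char #4 = E2 82 A6.
Offset 13: leading byte 0xEB = 11101011 → 3-byte char #5 = EB 92 BC.
Leading byte 0xEB = 11101011 matches 1110xxxx → 3-byte sequence.
Byte 1: 0xEB = 11101011, payload 1011 (4 bits).
Byte 2: 0x92 = 10010010 (10xxxxxx ✓), payload 010010.
Byte 3: 0xBC = 10111100 (10xxxxxx ✓), payload 111100.
Concatenate: 1011010010111100 = 0xB4BC (16 bits → U+B4BC).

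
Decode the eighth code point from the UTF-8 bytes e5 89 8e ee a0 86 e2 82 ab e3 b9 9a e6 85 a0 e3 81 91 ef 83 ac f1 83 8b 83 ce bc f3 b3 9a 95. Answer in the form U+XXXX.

Offset 0: leading byte 0xE5 = 11100101 → 3-byte char #1 = E5 89 8E.
Offset 3: leading byte 0xEE = 11101110 → 3-byte char #2 = EE A0 86.
Offset 6: leading byte 0xE2 = 11100010 → 3-byte char #3 = E2 82 AB.
Offset 9: leading byte 0xE3 = 11100011 → 3-byte char #4 = E3 B9 9A.
Offset 12: leading byte 0xE6 = 11100110 → 3-byte char #5 = E6 85 A0.
Offset 15: leading byte 0xE3 = 11100011 → 3-byte char #6 = E3 81 91.
Offset 18: leading byte 0xEF = 11101111 → 3-byte char #7 = EF 83 AC.
Offset 21: leading byte 0xF1 = 11110001 → 4-byte char #8 = F1 83 8B 83.
Leading byte 0xF1 = 11110001 matches 11110xxx → 4-byte sequence.
Byte 1: 0xF1 = 11110001, payload 001 (3 bits).
Byte 2: 0x83 = 10000011 (10xxxxxx ✓), payload 000011.
Byte 3: 0x8B = 10001011 (10xxxxxx ✓), payload 001011.
Byte 4: 0x83 = 10000011 (10xxxxxx ✓), payload 000011.
Concatenate: 001000011001011000011 = 0x432C3 (21 bits → U+432C3).

U+432C3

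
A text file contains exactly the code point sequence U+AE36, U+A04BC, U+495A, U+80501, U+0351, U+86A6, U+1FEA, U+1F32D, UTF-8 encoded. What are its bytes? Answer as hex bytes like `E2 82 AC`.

U+AE36: 3-byte form → EA B8 B6.
U+A04BC: 4-byte form → F2 A0 92 BC.
U+495A: 3-byte form → E4 A5 9A.
U+80501: 4-byte form → F2 80 94 81.
U+0351: 2-byte form → CD 91.
U+86A6: 3-byte form → E8 9A A6.
U+1FEA: 3-byte form → E1 BF AA.
U+1F32D: 4-byte form → F0 9F 8C AD.
Concatenated (26 bytes): EA B8 B6 F2 A0 92 BC E4 A5 9A F2 80 94 81 CD 91 E8 9A A6 E1 BF AA F0 9F 8C AD.

EA B8 B6 F2 A0 92 BC E4 A5 9A F2 80 94 81 CD 91 E8 9A A6 E1 BF AA F0 9F 8C AD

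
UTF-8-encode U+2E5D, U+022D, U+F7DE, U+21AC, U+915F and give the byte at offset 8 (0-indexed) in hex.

0xE2

U+2E5D → 3-byte form E2 B9 9D at offsets 0–2.
U+022D → 2-byte form C8 AD at offsets 3–4.
U+F7DE → 3-byte form EF 9F 9E at offsets 5–7.
U+21AC → 3-byte form E2 86 AC at offsets 8–10.
Offset 8 falls in char 4's range; it's byte 1 of E2 86 AC = 0xE2.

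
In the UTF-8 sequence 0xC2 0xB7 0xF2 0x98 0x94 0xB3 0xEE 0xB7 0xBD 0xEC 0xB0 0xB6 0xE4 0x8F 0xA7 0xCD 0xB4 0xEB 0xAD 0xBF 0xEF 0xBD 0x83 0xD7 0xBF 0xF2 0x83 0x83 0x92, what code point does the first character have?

U+00B7

Offset 0: leading byte 0xC2 = 11000010 → 2-byte char #1 = C2 B7.
Leading byte 0xC2 = 11000010 matches 110xxxxx → 2-byte sequence.
Byte 1: 0xC2 = 11000010, payload 00010 (5 bits).
Byte 2: 0xB7 = 10110111 (10xxxxxx ✓), payload 110111.
Concatenate: 00010110111 = 0xB7 (11 bits → U+00B7).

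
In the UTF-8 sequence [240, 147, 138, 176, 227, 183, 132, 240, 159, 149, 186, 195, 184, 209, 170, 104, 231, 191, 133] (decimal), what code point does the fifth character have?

Offset 0: leading byte 0xF0 = 11110000 → 4-byte char #1 = F0 93 8A B0.
Offset 4: leading byte 0xE3 = 11100011 → 3-byte char #2 = E3 B7 84.
Offset 7: leading byte 0xF0 = 11110000 → 4-byte char #3 = F0 9F 95 BA.
Offset 11: leading byte 0xC3 = 11000011 → 2-byte char #4 = C3 B8.
Offset 13: leading byte 0xD1 = 11010001 → 2-byte char #5 = D1 AA.
Leading byte 0xD1 = 11010001 matches 110xxxxx → 2-byte sequence.
Byte 1: 0xD1 = 11010001, payload 10001 (5 bits).
Byte 2: 0xAA = 10101010 (10xxxxxx ✓), payload 101010.
Concatenate: 10001101010 = 0x46A (11 bits → U+046A).

U+046A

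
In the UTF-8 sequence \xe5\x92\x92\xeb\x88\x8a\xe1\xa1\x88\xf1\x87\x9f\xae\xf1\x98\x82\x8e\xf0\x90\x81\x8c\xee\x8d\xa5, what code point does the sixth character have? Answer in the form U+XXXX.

Offset 0: leading byte 0xE5 = 11100101 → 3-byte char #1 = E5 92 92.
Offset 3: leading byte 0xEB = 11101011 → 3-byte char #2 = EB 88 8A.
Offset 6: leading byte 0xE1 = 11100001 → 3-byte char #3 = E1 A1 88.
Offset 9: leading byte 0xF1 = 11110001 → 4-byte char #4 = F1 87 9F AE.
Offset 13: leading byte 0xF1 = 11110001 → 4-byte char #5 = F1 98 82 8E.
Offset 17: leading byte 0xF0 = 11110000 → 4-byte char #6 = F0 90 81 8C.
Leading byte 0xF0 = 11110000 matches 11110xxx → 4-byte sequence.
Byte 1: 0xF0 = 11110000, payload 000 (3 bits).
Byte 2: 0x90 = 10010000 (10xxxxxx ✓), payload 010000.
Byte 3: 0x81 = 10000001 (10xxxxxx ✓), payload 000001.
Byte 4: 0x8C = 10001100 (10xxxxxx ✓), payload 001100.
Concatenate: 000010000000001001100 = 0x1004C (21 bits → U+1004C).

U+1004C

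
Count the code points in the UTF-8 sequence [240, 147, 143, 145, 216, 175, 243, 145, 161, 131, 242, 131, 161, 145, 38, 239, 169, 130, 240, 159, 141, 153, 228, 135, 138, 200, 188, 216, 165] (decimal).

Byte at offset 0: 0xF0 = 11110000 → 4-byte char (#1). Advance 4.
Byte at offset 4: 0xD8 = 11011000 → 2-byte char (#2). Advance 2.
Byte at offset 6: 0xF3 = 11110011 → 4-byte char (#3). Advance 4.
Byte at offset 10: 0xF2 = 11110010 → 4-byte char (#4). Advance 4.
Byte at offset 14: 0x26 = 00100110 → 1-byte char (#5). Advance 1.
Byte at offset 15: 0xEF = 11101111 → 3-byte char (#6). Advance 3.
Byte at offset 18: 0xF0 = 11110000 → 4-byte char (#7). Advance 4.
Byte at offset 22: 0xE4 = 11100100 → 3-byte char (#8). Advance 3.
Byte at offset 25: 0xC8 = 11001000 → 2-byte char (#9). Advance 2.
Byte at offset 27: 0xD8 = 11011000 → 2-byte char (#10). Advance 2.
Reached end at offset 29 after 10 code points.

10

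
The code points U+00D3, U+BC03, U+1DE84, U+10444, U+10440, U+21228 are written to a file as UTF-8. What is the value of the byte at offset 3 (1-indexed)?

0xEB

1-indexed offset 3 is 0-indexed offset 2.
U+00D3 → 2-byte form C3 93 at offsets 0–1.
U+BC03 → 3-byte form EB B0 83 at offsets 2–4.
Offset 2 falls in char 2's range; it's byte 1 of EB B0 83 = 0xEB.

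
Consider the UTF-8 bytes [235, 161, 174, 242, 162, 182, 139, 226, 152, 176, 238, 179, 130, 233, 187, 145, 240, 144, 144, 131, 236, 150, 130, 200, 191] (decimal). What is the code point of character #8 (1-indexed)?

Offset 0: leading byte 0xEB = 11101011 → 3-byte char #1 = EB A1 AE.
Offset 3: leading byte 0xF2 = 11110010 → 4-byte char #2 = F2 A2 B6 8B.
Offset 7: leading byte 0xE2 = 11100010 → 3-byte char #3 = E2 98 B0.
Offset 10: leading byte 0xEE = 11101110 → 3-byte char #4 = EE B3 82.
Offset 13: leading byte 0xE9 = 11101001 → 3-byte char #5 = E9 BB 91.
Offset 16: leading byte 0xF0 = 11110000 → 4-byte char #6 = F0 90 90 83.
Offset 20: leading byte 0xEC = 11101100 → 3-byte char #7 = EC 96 82.
Offset 23: leading byte 0xC8 = 11001000 → 2-byte char #8 = C8 BF.
Leading byte 0xC8 = 11001000 matches 110xxxxx → 2-byte sequence.
Byte 1: 0xC8 = 11001000, payload 01000 (5 bits).
Byte 2: 0xBF = 10111111 (10xxxxxx ✓), payload 111111.
Concatenate: 01000111111 = 0x23F (11 bits → U+023F).

U+023F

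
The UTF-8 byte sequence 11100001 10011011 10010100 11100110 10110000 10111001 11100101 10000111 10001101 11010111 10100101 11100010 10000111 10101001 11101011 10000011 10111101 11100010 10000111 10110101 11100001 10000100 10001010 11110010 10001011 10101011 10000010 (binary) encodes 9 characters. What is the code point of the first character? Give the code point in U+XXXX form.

Offset 0: leading byte 0xE1 = 11100001 → 3-byte char #1 = E1 9B 94.
Leading byte 0xE1 = 11100001 matches 1110xxxx → 3-byte sequence.
Byte 1: 0xE1 = 11100001, payload 0001 (4 bits).
Byte 2: 0x9B = 10011011 (10xxxxxx ✓), payload 011011.
Byte 3: 0x94 = 10010100 (10xxxxxx ✓), payload 010100.
Concatenate: 0001011011010100 = 0x16D4 (16 bits → U+16D4).

U+16D4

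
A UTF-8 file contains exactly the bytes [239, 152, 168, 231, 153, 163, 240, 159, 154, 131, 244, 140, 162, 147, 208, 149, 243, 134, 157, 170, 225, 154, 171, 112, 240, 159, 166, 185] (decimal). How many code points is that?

9

Byte at offset 0: 0xEF = 11101111 → 3-byte char (#1). Advance 3.
Byte at offset 3: 0xE7 = 11100111 → 3-byte char (#2). Advance 3.
Byte at offset 6: 0xF0 = 11110000 → 4-byte char (#3). Advance 4.
Byte at offset 10: 0xF4 = 11110100 → 4-byte char (#4). Advance 4.
Byte at offset 14: 0xD0 = 11010000 → 2-byte char (#5). Advance 2.
Byte at offset 16: 0xF3 = 11110011 → 4-byte char (#6). Advance 4.
Byte at offset 20: 0xE1 = 11100001 → 3-byte char (#7). Advance 3.
Byte at offset 23: 0x70 = 01110000 → 1-byte char (#8). Advance 1.
Byte at offset 24: 0xF0 = 11110000 → 4-byte char (#9). Advance 4.
Reached end at offset 28 after 9 code points.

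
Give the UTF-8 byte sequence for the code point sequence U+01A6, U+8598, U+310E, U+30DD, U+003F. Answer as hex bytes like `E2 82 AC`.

C6 A6 E8 96 98 E3 84 8E E3 83 9D 3F

U+01A6: 2-byte form → C6 A6.
U+8598: 3-byte form → E8 96 98.
U+310E: 3-byte form → E3 84 8E.
U+30DD: 3-byte form → E3 83 9D.
U+003F: 1-byte form → 3F.
Concatenated (12 bytes): C6 A6 E8 96 98 E3 84 8E E3 83 9D 3F.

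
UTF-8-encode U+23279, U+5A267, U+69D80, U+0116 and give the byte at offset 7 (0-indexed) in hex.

0xA7

U+23279 → 4-byte form F0 A3 89 B9 at offsets 0–3.
U+5A267 → 4-byte form F1 9A 89 A7 at offsets 4–7.
Offset 7 falls in char 2's range; it's byte 4 of F1 9A 89 A7 = 0xA7.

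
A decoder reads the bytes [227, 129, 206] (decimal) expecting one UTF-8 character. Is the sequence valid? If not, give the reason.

invalid (non-continuation byte where continuation expected)

Leading byte 0xE3 = 11100011 → 3-byte form.
Byte 3 is 0xCE = 11001110, which is not 10xxxxxx — expected a continuation byte.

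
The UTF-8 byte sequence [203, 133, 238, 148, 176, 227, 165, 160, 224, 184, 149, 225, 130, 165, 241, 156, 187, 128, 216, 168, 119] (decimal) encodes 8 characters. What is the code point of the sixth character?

U+5CEC0

Offset 0: leading byte 0xCB = 11001011 → 2-byte char #1 = CB 85.
Offset 2: leading byte 0xEE = 11101110 → 3-byte char #2 = EE 94 B0.
Offset 5: leading byte 0xE3 = 11100011 → 3-byte char #3 = E3 A5 A0.
Offset 8: leading byte 0xE0 = 11100000 → 3-byte char #4 = E0 B8 95.
Offset 11: leading byte 0xE1 = 11100001 → 3-byte char #5 = E1 82 A5.
Offset 14: leading byte 0xF1 = 11110001 → 4-byte char #6 = F1 9C BB 80.
Leading byte 0xF1 = 11110001 matches 11110xxx → 4-byte sequence.
Byte 1: 0xF1 = 11110001, payload 001 (3 bits).
Byte 2: 0x9C = 10011100 (10xxxxxx ✓), payload 011100.
Byte 3: 0xBB = 10111011 (10xxxxxx ✓), payload 111011.
Byte 4: 0x80 = 10000000 (10xxxxxx ✓), payload 000000.
Concatenate: 001011100111011000000 = 0x5CEC0 (21 bits → U+5CEC0).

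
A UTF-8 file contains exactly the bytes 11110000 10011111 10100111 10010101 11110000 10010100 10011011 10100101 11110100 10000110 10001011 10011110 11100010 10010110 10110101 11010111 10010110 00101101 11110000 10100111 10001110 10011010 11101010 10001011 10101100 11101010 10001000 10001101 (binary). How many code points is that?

9

Byte at offset 0: 0xF0 = 11110000 → 4-byte char (#1). Advance 4.
Byte at offset 4: 0xF0 = 11110000 → 4-byte char (#2). Advance 4.
Byte at offset 8: 0xF4 = 11110100 → 4-byte char (#3). Advance 4.
Byte at offset 12: 0xE2 = 11100010 → 3-byte char (#4). Advance 3.
Byte at offset 15: 0xD7 = 11010111 → 2-byte char (#5). Advance 2.
Byte at offset 17: 0x2D = 00101101 → 1-byte char (#6). Advance 1.
Byte at offset 18: 0xF0 = 11110000 → 4-byte char (#7). Advance 4.
Byte at offset 22: 0xEA = 11101010 → 3-byte char (#8). Advance 3.
Byte at offset 25: 0xEA = 11101010 → 3-byte char (#9). Advance 3.
Reached end at offset 28 after 9 code points.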